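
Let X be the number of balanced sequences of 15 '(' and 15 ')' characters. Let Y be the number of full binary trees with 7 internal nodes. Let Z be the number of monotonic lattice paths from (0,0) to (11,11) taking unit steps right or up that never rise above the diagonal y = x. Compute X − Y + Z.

With 15 pairs the number of balanced bracket strings is the Catalan number C_15. So X = C_15 = 9694845.
Full binary trees with n internal nodes are counted by C_n; here n = 7. So Y = C_7 = 429.
Monotone paths in an n×n grid that stay weakly below the diagonal are counted by C_n; here n = 11. So Z = C_11 = 58786.
X − Y + Z = 9694845 − 429 + 58786 = 9753202.

9753202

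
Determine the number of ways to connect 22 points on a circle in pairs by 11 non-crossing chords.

58786

Non-crossing perfect matchings of 2n points on a circle are counted by C_n; with 22 points, n = 11.
C_11 = 58786.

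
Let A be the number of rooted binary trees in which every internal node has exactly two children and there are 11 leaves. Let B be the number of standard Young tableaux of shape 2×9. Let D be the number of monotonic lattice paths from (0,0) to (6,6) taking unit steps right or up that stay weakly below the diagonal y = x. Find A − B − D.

Full binary trees with 11 leaves have 11−1 = 10 internal nodes, so there are C_10 of them. So A = C_10 = 16796.
Standard Young tableaux of shape 2×n are counted by C_n; here n = 9. So B = C_9 = 4862.
Sub-diagonal monotone paths from (0,0) to (6,6) biject with Dyck paths of semilength 6, giving C_6. So D = C_6 = 132.
A − B − D = 16796 − 4862 − 132 = 11802.

11802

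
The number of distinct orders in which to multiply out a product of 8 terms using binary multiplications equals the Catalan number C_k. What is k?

Parenthesizations of m factors correspond to full binary trees with m leaves, counted by C_{m−1}; m = 8 gives C_7.

7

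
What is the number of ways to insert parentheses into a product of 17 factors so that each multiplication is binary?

Bracketing 17 factors into binary products is counted by C_{17−1} = C_16.
C_16 = 35357670.

35357670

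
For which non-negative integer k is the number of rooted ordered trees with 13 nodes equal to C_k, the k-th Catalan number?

12

A rooted plane tree on 13 nodes has 12 edges, and such trees are counted by C_12.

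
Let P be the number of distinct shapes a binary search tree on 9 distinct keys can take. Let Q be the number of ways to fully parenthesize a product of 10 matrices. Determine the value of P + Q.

9724

Binary trees (left/right distinguished) on n nodes are counted by C_n; here n = 9. So P = C_9 = 4862.
Ways to associate a product of 10 factors correspond to binary trees on 10 leaves, so the count is C_9. So Q = C_9 = 4862.
P + Q = 4862 + 4862 = 9724.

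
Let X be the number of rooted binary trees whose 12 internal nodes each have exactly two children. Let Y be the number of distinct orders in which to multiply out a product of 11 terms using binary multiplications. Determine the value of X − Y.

191216

The number of full binary trees on 12 internal nodes is the Catalan number C_12. So X = C_12 = 208012.
Ways to associate a product of 11 factors correspond to binary trees on 11 leaves, so the count is C_10. So Y = C_10 = 16796.
X − Y = 208012 − 16796 = 191216.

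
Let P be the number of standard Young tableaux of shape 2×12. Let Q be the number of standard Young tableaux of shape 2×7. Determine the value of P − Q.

207583

By the hook-length formula (or a Dyck-path bijection), SYT of shape 2×12 number C_12. So P = C_12 = 208012.
Standard Young tableaux of shape 2×n are counted by C_n; here n = 7. So Q = C_7 = 429.
P − Q = 208012 − 429 = 207583.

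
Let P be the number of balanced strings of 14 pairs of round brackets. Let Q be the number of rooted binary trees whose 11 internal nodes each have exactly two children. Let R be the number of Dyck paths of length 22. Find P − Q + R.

Balanced strings of n pairs of brackets are counted by C_n; here n = 14. So P = C_14 = 2674440.
Full binary trees with n internal nodes are counted by C_n; here n = 11. So Q = C_11 = 58786.
Dyck paths of semilength n (length 2n) are counted by C_n; here n = 11. So R = C_11 = 58786.
P − Q + R = 2674440 − 58786 + 58786 = 2674440.

2674440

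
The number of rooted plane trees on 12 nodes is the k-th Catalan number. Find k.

A rooted plane tree on 12 nodes has 11 edges, and such trees are counted by C_11.

11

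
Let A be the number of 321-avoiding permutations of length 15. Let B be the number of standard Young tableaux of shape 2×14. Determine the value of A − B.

7020405

Permutations of [n] avoiding any single length-3 pattern are counted by C_n; here n = 15. So A = C_15 = 9694845.
Standard Young tableaux of shape 2×n are counted by C_n; here n = 14. So B = C_14 = 2674440.
A − B = 9694845 − 2674440 = 7020405.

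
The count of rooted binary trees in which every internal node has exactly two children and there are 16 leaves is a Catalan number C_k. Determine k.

15

A full binary tree with L leaves has L−1 internal nodes and is counted by C_{L−1}; L = 16 gives C_15.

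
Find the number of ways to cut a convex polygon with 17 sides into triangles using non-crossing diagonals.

9694845

Triangulations of a convex m-gon are counted by C_{m−2}; with m = 17 this is C_15.
C_15 = C(30,15)/16 = 155117520/16 = 9694845.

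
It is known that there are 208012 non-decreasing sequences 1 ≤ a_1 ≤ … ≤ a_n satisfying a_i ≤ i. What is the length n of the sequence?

Such sub-staircase sequences of length n are counted by C_n. The Catalan number equal to 208012 is C_12.

12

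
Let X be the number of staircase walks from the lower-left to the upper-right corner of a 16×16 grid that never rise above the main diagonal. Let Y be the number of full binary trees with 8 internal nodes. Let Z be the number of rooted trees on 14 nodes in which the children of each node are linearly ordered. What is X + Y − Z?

34616200

Monotone paths in an n×n grid that stay weakly below the diagonal are counted by C_n; here n = 16. So X = C_16 = 35357670.
Full binary trees with n internal nodes are counted by C_n; here n = 8. So Y = C_8 = 1430.
Rooted ordered (plane) trees on m nodes have m−1 edges and are counted by C_{m−1}; m = 14 gives C_13. So Z = C_13 = 742900.
X + Y − Z = 35357670 + 1430 − 742900 = 34616200.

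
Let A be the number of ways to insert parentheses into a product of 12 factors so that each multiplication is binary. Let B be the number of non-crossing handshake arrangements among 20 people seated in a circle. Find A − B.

Bracketing 12 factors into binary products is counted by C_{12−1} = C_11. So A = C_11 = 58786.
Non-crossing handshake pairings of 2n people are counted by C_n; 20 people gives n = 10. So B = C_10 = 16796.
A − B = 58786 − 16796 = 41990.

41990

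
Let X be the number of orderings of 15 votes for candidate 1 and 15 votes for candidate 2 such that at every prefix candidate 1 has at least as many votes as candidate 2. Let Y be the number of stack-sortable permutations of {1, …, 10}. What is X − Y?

9678049

Ballot sequences with n votes each where one side never trails are Dyck words, counted by C_n; here n = 15. So X = C_15 = 9694845.
By Knuth's characterisation, the stack-sortable permutations of length 10 are the 231-avoiders, numbering C_10. So Y = C_10 = 16796.
X − Y = 9694845 − 16796 = 9678049.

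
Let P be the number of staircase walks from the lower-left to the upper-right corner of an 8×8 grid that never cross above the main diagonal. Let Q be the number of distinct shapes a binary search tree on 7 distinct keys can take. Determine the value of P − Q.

1001

Monotone paths in an n×n grid that stay weakly below the diagonal are counted by C_n; here n = 8. So P = C_8 = 1430.
Rooted binary trees with 7 nodes (each child slot possibly empty) number C_7. So Q = C_7 = 429.
P − Q = 1430 − 429 = 1001.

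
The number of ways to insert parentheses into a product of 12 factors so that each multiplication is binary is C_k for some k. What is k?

Parenthesizations of m factors correspond to full binary trees with m leaves, counted by C_{m−1}; m = 12 gives C_11.

11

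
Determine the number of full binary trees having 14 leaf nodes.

742900

Full binary trees with 14 leaves have 14−1 = 13 internal nodes, so there are C_13 of them.
C_13 = C(26,13)/14 = 10400600/14 = 742900.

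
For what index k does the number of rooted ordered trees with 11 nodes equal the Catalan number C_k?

Rooted ordered (plane) trees on m nodes have m−1 edges and are counted by C_{m−1}; m = 11 gives C_10.

10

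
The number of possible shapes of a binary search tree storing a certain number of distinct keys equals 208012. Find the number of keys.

Binary search tree shapes on n keys are counted by C_n; 208012 = C_12.

12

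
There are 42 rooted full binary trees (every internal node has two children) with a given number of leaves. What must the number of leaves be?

Full binary trees with L leaves are counted by C_{L−1}; 42 = C_5.
So the index is 5, and the number of leaves is 5 + 1 = 6.

6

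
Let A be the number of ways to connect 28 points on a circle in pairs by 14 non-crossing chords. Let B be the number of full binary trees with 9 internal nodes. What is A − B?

Pairing 28 circle points by 14 non-crossing chords gives C_14 matchings. So A = C_14 = 2674440.
The number of full binary trees on 9 internal nodes is the Catalan number C_9. So B = C_9 = 4862.
A − B = 2674440 − 4862 = 2669578.

2669578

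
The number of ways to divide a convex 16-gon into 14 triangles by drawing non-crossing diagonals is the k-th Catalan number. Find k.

Triangulations of a convex m-gon are counted by C_{m−2}; with m = 16 this is C_14.

14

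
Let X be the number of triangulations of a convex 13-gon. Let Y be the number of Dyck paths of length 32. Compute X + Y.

35416456

The number of triangulations of a 13-gon is the Catalan number C_11 (index = sides − 2). So X = C_11 = 58786.
Dyck paths of semilength n (length 2n) are counted by C_n; here n = 16. So Y = C_16 = 35357670.
X + Y = 58786 + 35357670 = 35416456.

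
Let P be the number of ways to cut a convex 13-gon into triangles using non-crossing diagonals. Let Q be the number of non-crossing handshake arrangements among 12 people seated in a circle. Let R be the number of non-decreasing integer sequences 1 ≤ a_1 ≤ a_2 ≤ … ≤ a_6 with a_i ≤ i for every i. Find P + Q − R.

58786

Triangulations of a convex m-gon are counted by C_{m−2}; with m = 13 this is C_11. So P = C_11 = 58786.
Non-crossing handshake pairings of 2n people are counted by C_n; 12 people gives n = 6. So Q = C_6 = 132.
Such sub-staircase sequences of length n are counted by C_n; here n = 6. So R = C_6 = 132.
P + Q − R = 58786 + 132 − 132 = 58786.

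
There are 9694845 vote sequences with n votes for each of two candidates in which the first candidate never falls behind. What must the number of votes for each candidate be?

15

Such ballot sequences with n votes each are counted by C_n. The Catalan number equal to 9694845 is C_15.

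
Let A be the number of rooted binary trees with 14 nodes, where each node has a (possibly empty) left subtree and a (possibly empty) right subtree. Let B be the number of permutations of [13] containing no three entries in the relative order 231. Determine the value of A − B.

There are C_n binary search tree shapes on n keys; with n = 14 that is C_14. So A = C_14 = 2674440.
Permutations of [n] avoiding any single length-3 pattern are counted by C_n; here n = 13. So B = C_13 = 742900.
A − B = 2674440 − 742900 = 1931540.

1931540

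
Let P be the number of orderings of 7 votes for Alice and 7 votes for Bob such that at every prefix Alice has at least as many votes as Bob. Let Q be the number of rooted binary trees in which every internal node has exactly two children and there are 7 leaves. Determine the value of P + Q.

561

Ballot sequences with n votes each where one side never trails are Dyck words, counted by C_n; here n = 7. So P = C_7 = 429.
Full binary trees with 7 leaves have 7−1 = 6 internal nodes, so there are C_6 of them. So Q = C_6 = 132.
P + Q = 429 + 132 = 561.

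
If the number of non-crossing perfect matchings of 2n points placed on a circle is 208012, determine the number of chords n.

12

Non-crossing pairings of 2n points on a circle are counted by C_n; 208012 = C_12.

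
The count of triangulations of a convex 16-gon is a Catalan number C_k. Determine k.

Triangulations of a convex m-gon are counted by C_{m−2}; with m = 16 this is C_14.

14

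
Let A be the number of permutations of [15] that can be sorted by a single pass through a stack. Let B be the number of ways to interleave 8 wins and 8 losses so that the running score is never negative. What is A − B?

Stack-sortable permutations are exactly the 231-avoiding ones, counted by C_n; here n = 15. So A = C_15 = 9694845.
Reading a vote for the leader as '(' and for the other as ')' turns such a sequence into a balanced string of 8 pairs, so the count is C_8. So B = C_8 = 1430.
A − B = 9694845 − 1430 = 9693415.

9693415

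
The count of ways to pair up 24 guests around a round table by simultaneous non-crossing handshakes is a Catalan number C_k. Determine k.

12

With 24 = 2·12 people, non-crossing handshake pairings are non-crossing perfect matchings on a circle, counted by C_12.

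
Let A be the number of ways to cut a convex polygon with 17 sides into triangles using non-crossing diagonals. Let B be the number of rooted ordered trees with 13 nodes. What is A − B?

The number of triangulations of a 17-gon is the Catalan number C_15 (index = sides − 2). So A = C_15 = 9694845.
A rooted plane tree on 13 nodes has 12 edges, and such trees are counted by C_12. So B = C_12 = 208012.
A − B = 9694845 − 208012 = 9486833.

9486833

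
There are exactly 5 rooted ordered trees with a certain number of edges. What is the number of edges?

Rooted ordered trees with n edges are counted by C_n; 5 = C_3.

3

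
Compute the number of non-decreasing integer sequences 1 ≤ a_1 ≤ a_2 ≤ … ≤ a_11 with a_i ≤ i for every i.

Weakly increasing sequences with a_i ≤ i biject with Dyck paths of semilength 11, so there are C_11.
C_11 = 58786.

58786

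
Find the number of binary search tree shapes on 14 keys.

2674440

Rooted binary trees with 14 nodes (each child slot possibly empty) number C_14.
C_14 = C(28,14)/15 = 40116600/15 = 2674440.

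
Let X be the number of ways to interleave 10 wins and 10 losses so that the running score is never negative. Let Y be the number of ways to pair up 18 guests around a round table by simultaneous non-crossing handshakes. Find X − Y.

11934

Ballot sequences with n votes each where one side never trails are Dyck words, counted by C_n; here n = 10. So X = C_10 = 16796.
Non-crossing handshake pairings of 2n people are counted by C_n; 18 people gives n = 9. So Y = C_9 = 4862.
X − Y = 16796 − 4862 = 11934.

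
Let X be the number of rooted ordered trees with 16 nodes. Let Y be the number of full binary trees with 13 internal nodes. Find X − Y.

8951945

A rooted plane tree on 16 nodes has 15 edges, and such trees are counted by C_15. So X = C_15 = 9694845.
Full binary trees with n internal nodes are counted by C_n; here n = 13. So Y = C_13 = 742900.
X − Y = 9694845 − 742900 = 8951945.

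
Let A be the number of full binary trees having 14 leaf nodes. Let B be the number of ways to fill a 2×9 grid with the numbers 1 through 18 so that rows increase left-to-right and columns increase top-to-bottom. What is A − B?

738038

A full binary tree with L leaves has L−1 internal nodes and is counted by C_{L−1}; L = 14 gives C_13. So A = C_13 = 742900.
Standard Young tableaux of shape 2×n are counted by C_n; here n = 9. So B = C_9 = 4862.
A − B = 742900 − 4862 = 738038.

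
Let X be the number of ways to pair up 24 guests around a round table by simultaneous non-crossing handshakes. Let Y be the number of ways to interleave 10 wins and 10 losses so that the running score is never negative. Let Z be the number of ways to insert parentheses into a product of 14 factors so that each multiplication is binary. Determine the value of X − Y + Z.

934116

Non-crossing handshake pairings of 2n people are counted by C_n; 24 people gives n = 12. So X = C_12 = 208012.
Ballot sequences with n votes each where one side never trails are Dyck words, counted by C_n; here n = 10. So Y = C_10 = 16796.
Parenthesizations of m factors correspond to full binary trees with m leaves, counted by C_{m−1}; m = 14 gives C_13. So Z = C_13 = 742900.
X − Y + Z = 208012 − 16796 + 742900 = 934116.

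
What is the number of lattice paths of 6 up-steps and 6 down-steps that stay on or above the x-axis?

132

A Dyck path with 6 up-steps and 6 down-steps has semilength 6, so there are C_6 of them.
C_6 = C(12,6)/7 = 924/7 = 132.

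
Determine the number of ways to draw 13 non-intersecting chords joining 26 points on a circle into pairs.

Pairing 26 circle points by 13 non-crossing chords gives C_13 matchings.
C_13 = 742900.

742900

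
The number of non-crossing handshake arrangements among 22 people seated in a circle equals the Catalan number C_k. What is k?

Non-crossing handshake pairings of 2n people are counted by C_n; 22 people gives n = 11.

11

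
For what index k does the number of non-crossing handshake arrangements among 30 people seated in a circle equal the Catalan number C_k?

15

With 30 = 2·15 people, non-crossing handshake pairings are non-crossing perfect matchings on a circle, counted by C_15.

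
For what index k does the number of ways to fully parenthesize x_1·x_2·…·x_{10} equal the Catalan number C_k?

Ways to associate a product of 10 factors correspond to binary trees on 10 leaves, so the count is C_9.

9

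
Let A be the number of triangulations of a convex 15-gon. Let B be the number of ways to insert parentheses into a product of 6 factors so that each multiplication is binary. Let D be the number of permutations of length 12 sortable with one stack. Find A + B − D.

534930

The number of triangulations of a 15-gon is the Catalan number C_13 (index = sides − 2). So A = C_13 = 742900.
Ways to associate a product of 6 factors correspond to binary trees on 6 leaves, so the count is C_5. So B = C_5 = 42.
By Knuth's characterisation, the stack-sortable permutations of length 12 are the 231-avoiders, numbering C_12. So D = C_12 = 208012.
A + B − D = 742900 + 42 − 208012 = 534930.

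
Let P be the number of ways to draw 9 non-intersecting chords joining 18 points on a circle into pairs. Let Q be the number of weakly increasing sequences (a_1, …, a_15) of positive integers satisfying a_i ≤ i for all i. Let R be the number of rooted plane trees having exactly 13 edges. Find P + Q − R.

Non-crossing perfect matchings of 2n points on a circle are counted by C_n; with 18 points, n = 9. So P = C_9 = 4862.
Such sub-staircase sequences of length n are counted by C_n; here n = 15. So Q = C_15 = 9694845.
Rooted ordered trees with n edges are counted by C_n; here n = 13. So R = C_13 = 742900.
P + Q − R = 4862 + 9694845 − 742900 = 8956807.

8956807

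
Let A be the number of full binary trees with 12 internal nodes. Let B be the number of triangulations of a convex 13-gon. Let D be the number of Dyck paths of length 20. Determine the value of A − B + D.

Full binary trees with n internal nodes are counted by C_n; here n = 12. So A = C_12 = 208012.
A convex 13-gon is triangulated into 11 triangles, and the number of such triangulations is the Catalan number C_{13−2} = C_11. So B = C_11 = 58786.
Paths of 10 up- and 10 down-steps that never dip below the axis are Dyck paths; their count is C_10. So D = C_10 = 16796.
A − B + D = 208012 − 58786 + 16796 = 166022.

166022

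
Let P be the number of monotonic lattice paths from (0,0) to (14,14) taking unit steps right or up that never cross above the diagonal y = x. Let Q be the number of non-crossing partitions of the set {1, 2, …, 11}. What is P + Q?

2733226

Sub-diagonal monotone paths from (0,0) to (14,14) biject with Dyck paths of semilength 14, giving C_14. So P = C_14 = 2674440.
The non-crossing partitions of [11] form a lattice of size C_11. So Q = C_11 = 58786.
P + Q = 2674440 + 58786 = 2733226.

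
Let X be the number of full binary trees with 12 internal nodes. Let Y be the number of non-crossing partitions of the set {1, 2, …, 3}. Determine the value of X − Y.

The number of full binary trees on 12 internal nodes is the Catalan number C_12. So X = C_12 = 208012.
Non-crossing partitions of an n-element set are counted by C_n; here n = 3. So Y = C_3 = 5.
X − Y = 208012 − 5 = 208007.

208007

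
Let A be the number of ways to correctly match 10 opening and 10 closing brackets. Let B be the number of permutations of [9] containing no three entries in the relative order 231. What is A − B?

11934

A balanced arrangement of 10 bracket pairs is a Dyck word of semilength 10, so the count is C_10. So A = C_10 = 16796.
Permutations of [n] avoiding any single length-3 pattern are counted by C_n; here n = 9. So B = C_9 = 4862.
A − B = 16796 − 4862 = 11934.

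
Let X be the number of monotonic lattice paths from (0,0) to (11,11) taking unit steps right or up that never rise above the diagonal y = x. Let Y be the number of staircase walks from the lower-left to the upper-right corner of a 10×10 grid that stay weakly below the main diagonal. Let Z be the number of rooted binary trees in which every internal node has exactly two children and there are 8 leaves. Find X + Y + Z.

76011

Sub-diagonal monotone paths from (0,0) to (11,11) biject with Dyck paths of semilength 11, giving C_11. So X = C_11 = 58786.
Monotone paths in an n×n grid that stay weakly below the diagonal are counted by C_n; here n = 10. So Y = C_10 = 16796.
Full binary trees with 8 leaves have 8−1 = 7 internal nodes, so there are C_7 of them. So Z = C_7 = 429.
X + Y + Z = 58786 + 16796 + 429 = 76011.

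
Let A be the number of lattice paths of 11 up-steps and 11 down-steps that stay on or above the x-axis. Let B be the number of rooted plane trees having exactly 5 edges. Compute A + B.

58828

Paths of 11 up- and 11 down-steps that never dip below the axis are Dyck paths; their count is C_11. So A = C_11 = 58786.
A rooted plane tree with 5 edges has 6 nodes, and the count is C_5. So B = C_5 = 42.
A + B = 58786 + 42 = 58828.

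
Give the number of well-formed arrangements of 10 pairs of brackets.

A balanced arrangement of 10 bracket pairs is a Dyck word of semilength 10, so the count is C_10.
C_10 = C(20,10)/11 = 184756/11 = 16796.

16796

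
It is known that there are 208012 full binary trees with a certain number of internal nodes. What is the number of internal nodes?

Full binary trees with n internal nodes are counted by C_n; 208012 = C_12.

12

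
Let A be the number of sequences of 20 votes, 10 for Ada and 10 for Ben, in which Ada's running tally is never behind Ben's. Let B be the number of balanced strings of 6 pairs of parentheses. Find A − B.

Ballot sequences with n votes each where one side never trails are Dyck words, counted by C_n; here n = 10. So A = C_10 = 16796.
A balanced arrangement of 6 bracket pairs is a Dyck word of semilength 6, so the count is C_6. So B = C_6 = 132.
A − B = 16796 − 132 = 16664.

16664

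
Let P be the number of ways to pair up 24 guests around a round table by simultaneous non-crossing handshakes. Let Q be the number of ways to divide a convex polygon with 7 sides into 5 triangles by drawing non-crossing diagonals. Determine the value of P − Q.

Non-crossing handshake pairings of 2n people are counted by C_n; 24 people gives n = 12. So P = C_12 = 208012.
The number of triangulations of a 7-gon is the Catalan number C_5 (index = sides − 2). So Q = C_5 = 42.
P − Q = 208012 − 42 = 207970.

207970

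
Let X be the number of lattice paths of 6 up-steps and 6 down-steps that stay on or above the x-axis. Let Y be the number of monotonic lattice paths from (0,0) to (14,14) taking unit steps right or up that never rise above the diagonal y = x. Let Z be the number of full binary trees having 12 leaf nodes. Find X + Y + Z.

2733358

Dyck paths of semilength n (length 2n) are counted by C_n; here n = 6. So X = C_6 = 132.
Monotone paths in an n×n grid that stay weakly below the diagonal are counted by C_n; here n = 14. So Y = C_14 = 2674440.
Full binary trees with 12 leaves have 12−1 = 11 internal nodes, so there are C_11 of them. So Z = C_11 = 58786.
X + Y + Z = 132 + 2674440 + 58786 = 2733358.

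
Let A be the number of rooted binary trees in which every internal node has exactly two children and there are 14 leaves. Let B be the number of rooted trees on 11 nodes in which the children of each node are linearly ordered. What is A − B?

726104

Full binary trees with 14 leaves have 14−1 = 13 internal nodes, so there are C_13 of them. So A = C_13 = 742900.
A rooted plane tree on 11 nodes has 10 edges, and such trees are counted by C_10. So B = C_10 = 16796.
A − B = 742900 − 16796 = 726104.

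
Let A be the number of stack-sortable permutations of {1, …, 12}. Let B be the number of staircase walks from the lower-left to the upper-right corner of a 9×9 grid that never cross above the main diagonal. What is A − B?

Stack-sortable permutations are exactly the 231-avoiding ones, counted by C_n; here n = 12. So A = C_12 = 208012.
Sub-diagonal monotone paths from (0,0) to (9,9) biject with Dyck paths of semilength 9, giving C_9. So B = C_9 = 4862.
A − B = 208012 − 4862 = 203150.

203150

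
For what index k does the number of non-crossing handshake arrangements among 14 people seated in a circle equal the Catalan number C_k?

7

Non-crossing handshake pairings of 2n people are counted by C_n; 14 people gives n = 7.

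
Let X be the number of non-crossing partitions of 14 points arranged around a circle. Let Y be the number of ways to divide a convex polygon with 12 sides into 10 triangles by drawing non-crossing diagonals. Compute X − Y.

Non-crossing partitions of an n-element set are counted by C_n; here n = 14. So X = C_14 = 2674440.
A convex 12-gon is triangulated into 10 triangles, and the number of such triangulations is the Catalan number C_{12−2} = C_10. So Y = C_10 = 16796.
X − Y = 2674440 − 16796 = 2657644.

2657644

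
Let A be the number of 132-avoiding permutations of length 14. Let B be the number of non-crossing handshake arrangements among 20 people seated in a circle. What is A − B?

For any fixed pattern of length 3, the pattern-avoiding permutations of [14] number C_14. So A = C_14 = 2674440.
Non-crossing handshake pairings of 2n people are counted by C_n; 20 people gives n = 10. So B = C_10 = 16796.
A − B = 2674440 − 16796 = 2657644.

2657644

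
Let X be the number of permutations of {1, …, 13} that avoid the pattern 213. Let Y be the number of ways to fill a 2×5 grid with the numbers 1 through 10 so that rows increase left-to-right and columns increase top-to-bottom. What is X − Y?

For any fixed pattern of length 3, the pattern-avoiding permutations of [13] number C_13. So X = C_13 = 742900.
Standard Young tableaux of shape 2×n are counted by C_n; here n = 5. So Y = C_5 = 42.
X − Y = 742900 − 42 = 742858.

742858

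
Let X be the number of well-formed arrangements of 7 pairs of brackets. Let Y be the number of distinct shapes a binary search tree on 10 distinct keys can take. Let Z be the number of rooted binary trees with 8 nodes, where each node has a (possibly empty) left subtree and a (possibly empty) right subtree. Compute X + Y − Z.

15795

A balanced arrangement of 7 bracket pairs is a Dyck word of semilength 7, so the count is C_7. So X = C_7 = 429.
Binary trees (left/right distinguished) on n nodes are counted by C_n; here n = 10. So Y = C_10 = 16796.
Binary trees (left/right distinguished) on n nodes are counted by C_n; here n = 8. So Z = C_8 = 1430.
X + Y − Z = 429 + 16796 − 1430 = 15795.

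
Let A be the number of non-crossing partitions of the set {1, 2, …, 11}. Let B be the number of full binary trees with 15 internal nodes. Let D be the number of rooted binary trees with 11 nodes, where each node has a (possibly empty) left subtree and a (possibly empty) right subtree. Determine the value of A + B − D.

9694845

The non-crossing partitions of [11] form a lattice of size C_11. So A = C_11 = 58786.
The number of full binary trees on 15 internal nodes is the Catalan number C_15. So B = C_15 = 9694845.
Rooted binary trees with 11 nodes (each child slot possibly empty) number C_11. So D = C_11 = 58786.
A + B − D = 58786 + 9694845 − 58786 = 9694845.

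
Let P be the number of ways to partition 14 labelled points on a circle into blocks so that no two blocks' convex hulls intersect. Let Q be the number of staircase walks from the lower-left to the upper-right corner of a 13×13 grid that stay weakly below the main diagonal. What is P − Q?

Non-crossing partitions of an n-element set are counted by C_n; here n = 14. So P = C_14 = 2674440.
Monotone paths in an n×n grid that stay weakly below the diagonal are counted by C_n; here n = 13. So Q = C_13 = 742900.
P − Q = 2674440 − 742900 = 1931540.

1931540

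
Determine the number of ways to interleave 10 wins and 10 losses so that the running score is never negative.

16796

Ballot sequences with n votes each where one side never trails are Dyck words, counted by C_n; here n = 10.
C_10 = C(20,10)/11 = 184756/11 = 16796.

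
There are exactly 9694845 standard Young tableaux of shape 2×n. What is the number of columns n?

15

Standard Young tableaux of shape 2×n are counted by C_n. The Catalan number equal to 9694845 is C_15.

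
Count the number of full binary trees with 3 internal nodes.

Full binary trees with n internal nodes are counted by C_n; here n = 3.
C_3 = C(6,3)/4 = 20/4 = 5.

5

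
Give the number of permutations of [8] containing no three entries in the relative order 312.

1430

For any fixed pattern of length 3, the pattern-avoiding permutations of [8] number C_8.
C_8 = C_7 · 2(2·7+1)/(7+2) = 429 · 30/9 = 1430.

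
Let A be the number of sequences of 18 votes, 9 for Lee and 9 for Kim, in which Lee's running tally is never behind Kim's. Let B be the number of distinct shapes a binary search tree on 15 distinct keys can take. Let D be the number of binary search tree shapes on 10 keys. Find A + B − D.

9682911

Reading a vote for the leader as '(' and for the other as ')' turns such a sequence into a balanced string of 9 pairs, so the count is C_9. So A = C_9 = 4862.
Binary trees (left/right distinguished) on n nodes are counted by C_n; here n = 15. So B = C_15 = 9694845.
Rooted binary trees with 10 nodes (each child slot possibly empty) number C_10. So D = C_10 = 16796.
A + B − D = 4862 + 9694845 − 16796 = 9682911.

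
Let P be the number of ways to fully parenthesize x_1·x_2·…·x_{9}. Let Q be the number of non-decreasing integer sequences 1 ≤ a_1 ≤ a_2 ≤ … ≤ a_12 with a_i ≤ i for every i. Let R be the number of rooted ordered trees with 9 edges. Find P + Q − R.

204580

Bracketing 9 factors into binary products is counted by C_{9−1} = C_8. So P = C_8 = 1430.
Such sub-staircase sequences of length n are counted by C_n; here n = 12. So Q = C_12 = 208012.
A rooted plane tree with 9 edges has 10 nodes, and the count is C_9. So R = C_9 = 4862.
P + Q − R = 1430 + 208012 − 4862 = 204580.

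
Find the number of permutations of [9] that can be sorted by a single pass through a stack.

4862

By Knuth's characterisation, the stack-sortable permutations of length 9 are the 231-avoiders, numbering C_9.
C_9 = C(18,9)/10 = 48620/10 = 4862.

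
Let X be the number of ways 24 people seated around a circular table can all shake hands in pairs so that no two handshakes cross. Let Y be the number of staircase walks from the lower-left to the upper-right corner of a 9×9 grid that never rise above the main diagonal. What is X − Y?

203150

With 24 = 2·12 people, non-crossing handshake pairings are non-crossing perfect matchings on a circle, counted by C_12. So X = C_12 = 208012.
Monotone paths in an n×n grid that stay weakly below the diagonal are counted by C_n; here n = 9. So Y = C_9 = 4862.
X − Y = 208012 − 4862 = 203150.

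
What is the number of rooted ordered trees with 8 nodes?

Rooted ordered (plane) trees on m nodes have m−1 edges and are counted by C_{m−1}; m = 8 gives C_7.
C_7 = C(14,7)/8 = 3432/8 = 429.

429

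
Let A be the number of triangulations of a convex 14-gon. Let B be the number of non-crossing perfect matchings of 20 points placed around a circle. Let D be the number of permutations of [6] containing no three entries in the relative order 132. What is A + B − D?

The number of triangulations of a 14-gon is the Catalan number C_12 (index = sides − 2). So A = C_12 = 208012.
Pairing 20 circle points by 10 non-crossing chords gives C_10 matchings. So B = C_10 = 16796.
For any fixed pattern of length 3, the pattern-avoiding permutations of [6] number C_6. So D = C_6 = 132.
A + B − D = 208012 + 16796 − 132 = 224676.

224676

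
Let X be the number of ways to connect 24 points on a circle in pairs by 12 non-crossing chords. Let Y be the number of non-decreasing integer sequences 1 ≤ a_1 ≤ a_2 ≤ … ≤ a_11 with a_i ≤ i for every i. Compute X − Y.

149226

Non-crossing perfect matchings of 2n points on a circle are counted by C_n; with 24 points, n = 12. So X = C_12 = 208012.
Weakly increasing sequences with a_i ≤ i biject with Dyck paths of semilength 11, so there are C_11. So Y = C_11 = 58786.
X − Y = 208012 − 58786 = 149226.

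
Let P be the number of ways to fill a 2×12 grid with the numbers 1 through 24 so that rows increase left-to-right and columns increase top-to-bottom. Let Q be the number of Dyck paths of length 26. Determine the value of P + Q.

950912

Standard Young tableaux of shape 2×n are counted by C_n; here n = 12. So P = C_12 = 208012.
Dyck paths of semilength n (length 2n) are counted by C_n; here n = 13. So Q = C_13 = 742900.
P + Q = 208012 + 742900 = 950912.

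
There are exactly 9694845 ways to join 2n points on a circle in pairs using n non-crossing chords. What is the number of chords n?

Non-crossing pairings of 2n points on a circle are counted by C_n; 9694845 = C_15.

15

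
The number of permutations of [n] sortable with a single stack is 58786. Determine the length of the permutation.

Stack-sortable permutations of [n] are counted by C_n, and C_11 = 58786.

11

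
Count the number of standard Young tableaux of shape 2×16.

By the hook-length formula (or a Dyck-path bijection), SYT of shape 2×16 number C_16.
C_16 = C(32,16)/17 = 601080390/17 = 35357670.

35357670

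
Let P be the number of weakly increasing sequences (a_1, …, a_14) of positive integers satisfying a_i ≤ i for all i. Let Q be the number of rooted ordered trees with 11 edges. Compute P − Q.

Such sub-staircase sequences of length n are counted by C_n; here n = 14. So P = C_14 = 2674440.
Rooted ordered trees with n edges are counted by C_n; here n = 11. So Q = C_11 = 58786.
P − Q = 2674440 − 58786 = 2615654.

2615654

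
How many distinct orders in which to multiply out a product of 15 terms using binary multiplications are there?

2674440

Ways to associate a product of 15 factors correspond to binary trees on 15 leaves, so the count is C_14.
C_14 = C(28,14)/15 = 40116600/15 = 2674440.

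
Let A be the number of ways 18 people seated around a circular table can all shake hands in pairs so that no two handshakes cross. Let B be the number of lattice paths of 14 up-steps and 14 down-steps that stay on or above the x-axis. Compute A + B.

2679302

Non-crossing handshake pairings of 2n people are counted by C_n; 18 people gives n = 9. So A = C_9 = 4862.
A Dyck path with 14 up-steps and 14 down-steps has semilength 14, so there are C_14 of them. So B = C_14 = 2674440.
A + B = 4862 + 2674440 = 2679302.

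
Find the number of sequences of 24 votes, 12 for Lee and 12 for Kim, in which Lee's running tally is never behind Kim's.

208012

Reading a vote for the leader as '(' and for the other as ')' turns such a sequence into a balanced string of 12 pairs, so the count is C_12.
C_12 = 208012.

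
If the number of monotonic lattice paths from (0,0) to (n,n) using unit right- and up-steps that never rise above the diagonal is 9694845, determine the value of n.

15

Such diagonal-avoiding paths in an n×n grid are counted by C_n, and C_15 = 9694845.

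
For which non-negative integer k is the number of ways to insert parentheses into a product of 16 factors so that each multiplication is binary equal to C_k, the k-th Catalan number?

Parenthesizations of m factors correspond to full binary trees with m leaves, counted by C_{m−1}; m = 16 gives C_15.

15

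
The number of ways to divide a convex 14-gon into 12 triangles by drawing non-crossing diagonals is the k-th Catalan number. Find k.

12

The number of triangulations of a 14-gon is the Catalan number C_12 (index = sides − 2).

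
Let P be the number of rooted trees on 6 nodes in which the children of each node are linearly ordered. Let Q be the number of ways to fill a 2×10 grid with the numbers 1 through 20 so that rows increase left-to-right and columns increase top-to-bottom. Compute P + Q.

A rooted plane tree on 6 nodes has 5 edges, and such trees are counted by C_5. So P = C_5 = 42.
Standard Young tableaux of shape 2×n are counted by C_n; here n = 10. So Q = C_10 = 16796.
P + Q = 42 + 16796 = 16838.

16838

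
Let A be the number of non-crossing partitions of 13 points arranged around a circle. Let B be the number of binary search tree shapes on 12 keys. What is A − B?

Non-crossing partitions of an n-element set are counted by C_n; here n = 13. So A = C_13 = 742900.
Binary trees (left/right distinguished) on n nodes are counted by C_n; here n = 12. So B = C_12 = 208012.
A − B = 742900 − 208012 = 534888.

534888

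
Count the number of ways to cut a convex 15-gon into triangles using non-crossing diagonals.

The number of triangulations of a 15-gon is the Catalan number C_13 (index = sides − 2).
C_13 = C(26,13)/14 = 10400600/14 = 742900.

742900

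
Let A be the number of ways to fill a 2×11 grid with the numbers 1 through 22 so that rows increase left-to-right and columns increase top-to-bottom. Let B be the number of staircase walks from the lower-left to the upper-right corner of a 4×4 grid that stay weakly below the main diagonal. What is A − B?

58772

Standard Young tableaux of shape 2×n are counted by C_n; here n = 11. So A = C_11 = 58786.
Monotone paths in an n×n grid that stay weakly below the diagonal are counted by C_n; here n = 4. So B = C_4 = 14.
A − B = 58786 − 14 = 58772.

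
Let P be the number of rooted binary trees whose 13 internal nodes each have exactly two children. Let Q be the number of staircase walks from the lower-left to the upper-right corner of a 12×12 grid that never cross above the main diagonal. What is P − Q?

534888

Full binary trees with n internal nodes are counted by C_n; here n = 13. So P = C_13 = 742900.
Sub-diagonal monotone paths from (0,0) to (12,12) biject with Dyck paths of semilength 12, giving C_12. So Q = C_12 = 208012.
P − Q = 742900 − 208012 = 534888.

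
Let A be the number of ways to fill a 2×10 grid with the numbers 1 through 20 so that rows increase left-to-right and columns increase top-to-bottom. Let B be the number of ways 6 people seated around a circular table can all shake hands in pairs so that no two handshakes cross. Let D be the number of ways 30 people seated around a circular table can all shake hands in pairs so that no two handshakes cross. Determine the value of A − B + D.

Standard Young tableaux of shape 2×n are counted by C_n; here n = 10. So A = C_10 = 16796.
Non-crossing handshake pairings of 2n people are counted by C_n; 6 people gives n = 3. So B = C_3 = 5.
With 30 = 2·15 people, non-crossing handshake pairings are non-crossing perfect matchings on a circle, counted by C_15. So D = C_15 = 9694845.
A − B + D = 16796 − 5 + 9694845 = 9711636.

9711636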